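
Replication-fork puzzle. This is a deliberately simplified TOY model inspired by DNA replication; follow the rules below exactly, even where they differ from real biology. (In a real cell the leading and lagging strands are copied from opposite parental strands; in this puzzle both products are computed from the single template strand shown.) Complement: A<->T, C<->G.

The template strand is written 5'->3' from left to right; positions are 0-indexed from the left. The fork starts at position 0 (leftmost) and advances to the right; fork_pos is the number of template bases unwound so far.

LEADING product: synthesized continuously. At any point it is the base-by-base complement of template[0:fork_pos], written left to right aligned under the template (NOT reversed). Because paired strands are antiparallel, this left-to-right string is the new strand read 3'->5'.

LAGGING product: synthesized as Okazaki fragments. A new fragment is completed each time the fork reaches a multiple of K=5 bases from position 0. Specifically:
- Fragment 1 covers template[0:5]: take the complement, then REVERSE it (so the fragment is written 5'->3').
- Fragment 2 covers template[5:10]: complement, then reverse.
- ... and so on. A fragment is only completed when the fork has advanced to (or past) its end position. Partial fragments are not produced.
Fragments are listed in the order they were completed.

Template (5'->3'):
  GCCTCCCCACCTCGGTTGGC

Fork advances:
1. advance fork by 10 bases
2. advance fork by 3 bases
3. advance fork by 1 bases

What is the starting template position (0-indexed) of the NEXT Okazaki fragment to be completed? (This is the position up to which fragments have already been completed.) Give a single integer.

Step 1: advance 10 -> fork_pos = 0 + 10 = 10. Reached multiple(s) of 5: 5, 10 -> fragments 1-2 completed (2 total).
Step 2: advance 3 -> fork_pos = 10 + 3 = 13. Next multiple of 5 is 15 (not reached); still 2 fragment(s).
Step 3: advance 1 -> fork_pos = 13 + 1 = 14. Next multiple of 5 is 15 (not reached); still 2 fragment(s).
2 fragment(s) completed, covering template[0:10] (2 x 5 = 10). The next fragment, fragment 3, covers template[10:15], so it starts at position 10.

Answer: 10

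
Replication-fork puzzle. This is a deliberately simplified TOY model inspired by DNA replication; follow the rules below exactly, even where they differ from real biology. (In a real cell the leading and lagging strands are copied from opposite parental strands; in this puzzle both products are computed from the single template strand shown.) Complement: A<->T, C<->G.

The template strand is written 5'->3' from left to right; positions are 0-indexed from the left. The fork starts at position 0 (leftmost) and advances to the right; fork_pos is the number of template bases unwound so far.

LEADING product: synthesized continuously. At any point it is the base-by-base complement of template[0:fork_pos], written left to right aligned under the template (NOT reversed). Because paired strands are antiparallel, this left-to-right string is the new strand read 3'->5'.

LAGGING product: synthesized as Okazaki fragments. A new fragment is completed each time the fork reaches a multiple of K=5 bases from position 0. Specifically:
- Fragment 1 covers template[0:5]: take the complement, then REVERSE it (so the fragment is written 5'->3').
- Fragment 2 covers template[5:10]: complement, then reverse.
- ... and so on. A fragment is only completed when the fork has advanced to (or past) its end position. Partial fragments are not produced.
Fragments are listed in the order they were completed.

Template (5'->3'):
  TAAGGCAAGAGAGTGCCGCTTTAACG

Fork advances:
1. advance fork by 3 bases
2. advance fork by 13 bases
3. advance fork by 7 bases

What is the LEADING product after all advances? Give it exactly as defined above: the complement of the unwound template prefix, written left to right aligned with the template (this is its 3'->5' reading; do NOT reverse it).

Answer: ATTCCGTTCTCTCACGGCGAAAT

Derivation:
Step 1: advance 3 -> fork_pos = 0 + 3 = 3.
Step 2: advance 13 -> fork_pos = 3 + 13 = 16.
Step 3: advance 7 -> fork_pos = 16 + 7 = 23.
Unwound prefix: template[0:23] = TAAGGCAAGAGAGTGCCGCTTTA
Complement it base by base (A<->T, C<->G), keeping left-to-right order:
  [0:5] TAAGG -> ATTCC
  [5:10] CAAGA -> GTTCT
  [10:15] GAGTG -> CTCAC
  [15:20] CCGCT -> GGCGA
  [20:23] TTA -> AAT
Concatenate: ATTCCGTTCTCTCACGGCGAAAT (length 23; written aligned with the template, i.e. 3'->5').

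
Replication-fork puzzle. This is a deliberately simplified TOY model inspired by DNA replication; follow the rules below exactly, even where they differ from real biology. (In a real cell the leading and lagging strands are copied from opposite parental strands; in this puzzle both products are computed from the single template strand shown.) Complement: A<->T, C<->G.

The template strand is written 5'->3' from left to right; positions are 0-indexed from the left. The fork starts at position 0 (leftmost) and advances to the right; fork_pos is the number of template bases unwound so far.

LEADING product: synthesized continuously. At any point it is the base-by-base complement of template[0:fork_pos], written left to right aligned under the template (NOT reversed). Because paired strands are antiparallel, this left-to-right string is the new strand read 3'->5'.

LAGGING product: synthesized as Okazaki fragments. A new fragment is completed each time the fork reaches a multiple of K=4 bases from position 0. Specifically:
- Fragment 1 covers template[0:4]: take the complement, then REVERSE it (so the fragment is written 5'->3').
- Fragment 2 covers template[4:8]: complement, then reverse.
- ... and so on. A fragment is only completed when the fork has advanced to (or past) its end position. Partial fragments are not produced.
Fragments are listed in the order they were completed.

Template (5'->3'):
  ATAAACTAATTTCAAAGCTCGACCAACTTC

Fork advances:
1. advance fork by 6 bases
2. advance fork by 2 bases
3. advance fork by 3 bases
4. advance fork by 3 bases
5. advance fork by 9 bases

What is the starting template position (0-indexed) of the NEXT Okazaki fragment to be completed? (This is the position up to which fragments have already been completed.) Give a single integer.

Answer: 20

Derivation:
Step 1: advance 6 -> fork_pos = 0 + 6 = 6. Reached multiple(s) of 4: 4 -> fragment 1 completed (1 total).
Step 2: advance 2 -> fork_pos = 6 + 2 = 8. Reached multiple(s) of 4: 8 -> fragment 2 completed (2 total).
Step 3: advance 3 -> fork_pos = 8 + 3 = 11. Next multiple of 4 is 12 (not reached); still 2 fragment(s).
Step 4: advance 3 -> fork_pos = 11 + 3 = 14. Reached multiple(s) of 4: 12 -> fragment 3 completed (3 total).
Step 5: advance 9 -> fork_pos = 14 + 9 = 23. Reached multiple(s) of 4: 16, 20 -> fragments 4-5 completed (5 total).
5 fragment(s) completed, covering template[0:20] (5 x 4 = 20). The next fragment, fragment 6, covers template[20:24], so it starts at position 20.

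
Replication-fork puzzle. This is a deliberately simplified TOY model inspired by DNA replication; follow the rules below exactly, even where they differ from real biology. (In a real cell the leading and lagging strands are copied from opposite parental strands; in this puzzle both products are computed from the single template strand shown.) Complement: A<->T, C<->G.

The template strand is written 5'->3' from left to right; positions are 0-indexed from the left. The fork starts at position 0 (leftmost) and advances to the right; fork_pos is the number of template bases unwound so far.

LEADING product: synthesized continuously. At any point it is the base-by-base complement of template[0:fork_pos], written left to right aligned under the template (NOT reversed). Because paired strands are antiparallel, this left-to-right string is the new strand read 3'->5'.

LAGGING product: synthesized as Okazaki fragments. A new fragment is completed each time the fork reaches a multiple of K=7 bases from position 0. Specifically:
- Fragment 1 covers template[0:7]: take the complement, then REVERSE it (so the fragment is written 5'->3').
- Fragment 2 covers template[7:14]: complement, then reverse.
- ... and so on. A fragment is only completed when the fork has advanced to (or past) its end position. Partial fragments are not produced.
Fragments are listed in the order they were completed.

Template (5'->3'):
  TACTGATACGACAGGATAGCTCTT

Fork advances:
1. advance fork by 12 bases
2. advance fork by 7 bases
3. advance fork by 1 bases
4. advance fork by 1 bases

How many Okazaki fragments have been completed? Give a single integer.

Answer: 3

Derivation:
Step 1: advance 12 -> fork_pos = 0 + 12 = 12. Reached multiple(s) of 7: 7 -> fragment 1 completed (1 total).
Step 2: advance 7 -> fork_pos = 12 + 7 = 19. Reached multiple(s) of 7: 14 -> fragment 2 completed (2 total).
Step 3: advance 1 -> fork_pos = 19 + 1 = 20. Next multiple of 7 is 21 (not reached); still 2 fragment(s).
Step 4: advance 1 -> fork_pos = 20 + 1 = 21. Reached multiple(s) of 7: 21 -> fragment 3 completed (3 total).
Check: final fork_pos = 21; the multiples of 7 that are <= 21 are 7..21 -> 21 // 7 = 3 completed fragment(s).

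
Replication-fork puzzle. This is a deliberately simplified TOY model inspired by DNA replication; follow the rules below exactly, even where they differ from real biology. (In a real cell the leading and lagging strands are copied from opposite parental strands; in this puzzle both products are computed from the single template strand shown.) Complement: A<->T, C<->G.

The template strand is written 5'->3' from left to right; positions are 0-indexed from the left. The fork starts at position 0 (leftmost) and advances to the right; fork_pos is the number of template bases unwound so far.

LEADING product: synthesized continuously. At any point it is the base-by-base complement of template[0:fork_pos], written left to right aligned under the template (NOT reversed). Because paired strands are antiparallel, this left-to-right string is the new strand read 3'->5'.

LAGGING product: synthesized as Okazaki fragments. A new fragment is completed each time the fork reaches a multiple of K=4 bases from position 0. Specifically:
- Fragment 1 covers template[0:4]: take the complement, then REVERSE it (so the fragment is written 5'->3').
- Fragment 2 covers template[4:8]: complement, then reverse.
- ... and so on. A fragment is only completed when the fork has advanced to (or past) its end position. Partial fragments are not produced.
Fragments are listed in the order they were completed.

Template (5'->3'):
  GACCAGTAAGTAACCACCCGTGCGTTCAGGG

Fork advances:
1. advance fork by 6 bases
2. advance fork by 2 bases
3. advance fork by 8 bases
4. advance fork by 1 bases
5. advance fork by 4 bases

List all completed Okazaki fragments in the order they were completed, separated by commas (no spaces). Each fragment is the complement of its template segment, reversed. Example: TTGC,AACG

Step 1: advance 6 -> fork_pos = 0 + 6 = 6. Reached multiple(s) of 4: 4 -> fragment 1 completed (1 total).
Step 2: advance 2 -> fork_pos = 6 + 2 = 8. Reached multiple(s) of 4: 8 -> fragment 2 completed (2 total).
Step 3: advance 8 -> fork_pos = 8 + 8 = 16. Reached multiple(s) of 4: 12, 16 -> fragments 3-4 completed (4 total).
Step 4: advance 1 -> fork_pos = 16 + 1 = 17. Next multiple of 4 is 20 (not reached); still 4 fragment(s).
Step 5: advance 4 -> fork_pos = 17 + 4 = 21. Reached multiple(s) of 4: 20 -> fragment 5 completed (5 total).
Final fork_pos = 21, so 5 fragment(s) are complete. Build each: template segment -> complement -> reverse.
Fragment 1: template[0:4] = GACC -> complement CTGG -> reversed GGTC
Fragment 2: template[4:8] = AGTA -> complement TCAT -> reversed TACT
Fragment 3: template[8:12] = AGTA -> complement TCAT -> reversed TACT
Fragment 4: template[12:16] = ACCA -> complement TGGT -> reversed TGGT
Fragment 5: template[16:20] = CCCG -> complement GGGC -> reversed CGGG

Answer: GGTC,TACT,TACT,TGGT,CGGG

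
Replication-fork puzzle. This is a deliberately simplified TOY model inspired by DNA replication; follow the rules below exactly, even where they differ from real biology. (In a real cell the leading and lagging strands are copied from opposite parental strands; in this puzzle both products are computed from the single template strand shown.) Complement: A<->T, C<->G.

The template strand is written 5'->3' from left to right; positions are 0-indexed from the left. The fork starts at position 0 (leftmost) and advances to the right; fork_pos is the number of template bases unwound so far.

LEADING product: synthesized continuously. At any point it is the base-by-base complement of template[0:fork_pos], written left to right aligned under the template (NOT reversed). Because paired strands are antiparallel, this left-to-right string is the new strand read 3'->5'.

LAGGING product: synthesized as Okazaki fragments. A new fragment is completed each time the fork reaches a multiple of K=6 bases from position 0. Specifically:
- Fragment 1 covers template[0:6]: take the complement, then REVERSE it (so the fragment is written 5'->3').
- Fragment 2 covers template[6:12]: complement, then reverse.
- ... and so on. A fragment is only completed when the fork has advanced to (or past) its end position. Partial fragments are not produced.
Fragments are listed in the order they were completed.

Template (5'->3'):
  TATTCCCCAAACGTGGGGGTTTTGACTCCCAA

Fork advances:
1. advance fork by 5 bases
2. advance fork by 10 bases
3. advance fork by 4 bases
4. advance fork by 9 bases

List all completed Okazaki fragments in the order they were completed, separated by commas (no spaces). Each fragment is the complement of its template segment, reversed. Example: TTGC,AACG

Step 1: advance 5 -> fork_pos = 0 + 5 = 5. Next multiple of 6 is 6 (not reached); still 0 fragment(s).
Step 2: advance 10 -> fork_pos = 5 + 10 = 15. Reached multiple(s) of 6: 6, 12 -> fragments 1-2 completed (2 total).
Step 3: advance 4 -> fork_pos = 15 + 4 = 19. Reached multiple(s) of 6: 18 -> fragment 3 completed (3 total).
Step 4: advance 9 -> fork_pos = 19 + 9 = 28. Reached multiple(s) of 6: 24 -> fragment 4 completed (4 total).
Final fork_pos = 28, so 4 fragment(s) are complete. Build each: template segment -> complement -> reverse.
Fragment 1: template[0:6] = TATTCC -> complement ATAAGG -> reversed GGAATA
Fragment 2: template[6:12] = CCAAAC -> complement GGTTTG -> reversed GTTTGG
Fragment 3: template[12:18] = GTGGGG -> complement CACCCC -> reversed CCCCAC
Fragment 4: template[18:24] = GTTTTG -> complement CAAAAC -> reversed CAAAAC

Answer: GGAATA,GTTTGG,CCCCAC,CAAAAC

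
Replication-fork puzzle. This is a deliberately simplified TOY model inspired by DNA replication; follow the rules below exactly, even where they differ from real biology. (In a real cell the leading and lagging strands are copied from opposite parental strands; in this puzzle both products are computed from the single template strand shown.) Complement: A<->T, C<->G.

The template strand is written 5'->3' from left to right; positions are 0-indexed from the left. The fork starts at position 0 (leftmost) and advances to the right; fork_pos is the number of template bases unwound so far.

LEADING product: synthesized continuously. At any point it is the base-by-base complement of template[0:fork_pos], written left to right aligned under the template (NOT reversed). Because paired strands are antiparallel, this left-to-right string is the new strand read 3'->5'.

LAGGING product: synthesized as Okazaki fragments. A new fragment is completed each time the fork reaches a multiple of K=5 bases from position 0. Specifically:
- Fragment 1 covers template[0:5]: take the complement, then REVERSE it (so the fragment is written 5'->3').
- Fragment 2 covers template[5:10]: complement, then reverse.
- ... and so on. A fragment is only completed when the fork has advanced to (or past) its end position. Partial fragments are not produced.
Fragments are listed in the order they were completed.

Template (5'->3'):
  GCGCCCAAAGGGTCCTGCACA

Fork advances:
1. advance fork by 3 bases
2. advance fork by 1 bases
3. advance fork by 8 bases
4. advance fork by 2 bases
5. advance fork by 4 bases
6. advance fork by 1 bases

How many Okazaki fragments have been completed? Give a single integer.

Step 1: advance 3 -> fork_pos = 0 + 3 = 3. Next multiple of 5 is 5 (not reached); still 0 fragment(s).
Step 2: advance 1 -> fork_pos = 3 + 1 = 4. Next multiple of 5 is 5 (not reached); still 0 fragment(s).
Step 3: advance 8 -> fork_pos = 4 + 8 = 12. Reached multiple(s) of 5: 5, 10 -> fragments 1-2 completed (2 total).
Step 4: advance 2 -> fork_pos = 12 + 2 = 14. Next multiple of 5 is 15 (not reached); still 2 fragment(s).
Step 5: advance 4 -> fork_pos = 14 + 4 = 18. Reached multiple(s) of 5: 15 -> fragment 3 completed (3 total).
Step 6: advance 1 -> fork_pos = 18 + 1 = 19. Next multiple of 5 is 20 (not reached); still 3 fragment(s).
Check: final fork_pos = 19; the multiples of 5 that are <= 19 are 5..15 -> 19 // 5 = 3 completed fragment(s).

Answer: 3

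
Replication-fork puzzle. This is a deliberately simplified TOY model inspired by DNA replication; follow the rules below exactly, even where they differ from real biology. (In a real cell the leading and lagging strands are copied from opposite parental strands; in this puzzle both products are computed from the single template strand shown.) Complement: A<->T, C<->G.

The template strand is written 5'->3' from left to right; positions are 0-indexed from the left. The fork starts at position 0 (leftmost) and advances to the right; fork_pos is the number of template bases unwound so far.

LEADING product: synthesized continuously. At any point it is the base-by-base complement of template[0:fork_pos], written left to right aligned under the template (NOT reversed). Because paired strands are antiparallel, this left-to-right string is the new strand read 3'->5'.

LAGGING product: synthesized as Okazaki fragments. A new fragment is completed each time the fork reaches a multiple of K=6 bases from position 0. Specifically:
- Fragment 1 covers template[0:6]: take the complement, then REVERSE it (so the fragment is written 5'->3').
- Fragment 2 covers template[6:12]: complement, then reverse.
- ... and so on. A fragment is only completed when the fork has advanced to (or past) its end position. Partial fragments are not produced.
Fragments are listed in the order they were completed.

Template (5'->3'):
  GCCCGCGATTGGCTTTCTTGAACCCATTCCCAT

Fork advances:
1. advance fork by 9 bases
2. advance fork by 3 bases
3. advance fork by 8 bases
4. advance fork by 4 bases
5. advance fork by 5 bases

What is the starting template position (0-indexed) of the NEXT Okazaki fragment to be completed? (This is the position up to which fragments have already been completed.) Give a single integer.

Step 1: advance 9 -> fork_pos = 0 + 9 = 9. Reached multiple(s) of 6: 6 -> fragment 1 completed (1 total).
Step 2: advance 3 -> fork_pos = 9 + 3 = 12. Reached multiple(s) of 6: 12 -> fragment 2 completed (2 total).
Step 3: advance 8 -> fork_pos = 12 + 8 = 20. Reached multiple(s) of 6: 18 -> fragment 3 completed (3 total).
Step 4: advance 4 -> fork_pos = 20 + 4 = 24. Reached multiple(s) of 6: 24 -> fragment 4 completed (4 total).
Step 5: advance 5 -> fork_pos = 24 + 5 = 29. Next multiple of 6 is 30 (not reached); still 4 fragment(s).
4 fragment(s) completed, covering template[0:24] (4 x 6 = 24). The next fragment, fragment 5, covers template[24:30], so it starts at position 24.

Answer: 24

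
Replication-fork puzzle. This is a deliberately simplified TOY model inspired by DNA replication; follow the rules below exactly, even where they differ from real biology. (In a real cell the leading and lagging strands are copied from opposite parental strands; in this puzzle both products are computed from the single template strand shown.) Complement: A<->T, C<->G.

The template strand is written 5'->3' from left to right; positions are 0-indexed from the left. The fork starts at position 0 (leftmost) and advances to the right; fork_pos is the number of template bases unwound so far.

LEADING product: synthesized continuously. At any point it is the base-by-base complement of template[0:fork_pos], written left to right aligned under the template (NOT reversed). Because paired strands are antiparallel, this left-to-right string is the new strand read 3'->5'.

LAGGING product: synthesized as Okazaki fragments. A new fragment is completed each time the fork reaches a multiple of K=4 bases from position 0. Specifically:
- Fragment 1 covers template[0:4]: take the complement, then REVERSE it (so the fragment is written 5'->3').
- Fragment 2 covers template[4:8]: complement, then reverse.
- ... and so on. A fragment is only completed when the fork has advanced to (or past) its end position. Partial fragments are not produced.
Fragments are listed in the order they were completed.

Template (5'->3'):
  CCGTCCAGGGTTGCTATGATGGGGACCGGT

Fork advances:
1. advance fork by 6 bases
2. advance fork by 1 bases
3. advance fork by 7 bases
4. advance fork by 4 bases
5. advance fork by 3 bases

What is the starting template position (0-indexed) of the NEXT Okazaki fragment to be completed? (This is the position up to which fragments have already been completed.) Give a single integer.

Step 1: advance 6 -> fork_pos = 0 + 6 = 6. Reached multiple(s) of 4: 4 -> fragment 1 completed (1 total).
Step 2: advance 1 -> fork_pos = 6 + 1 = 7. Next multiple of 4 is 8 (not reached); still 1 fragment(s).
Step 3: advance 7 -> fork_pos = 7 + 7 = 14. Reached multiple(s) of 4: 8, 12 -> fragments 2-3 completed (3 total).
Step 4: advance 4 -> fork_pos = 14 + 4 = 18. Reached multiple(s) of 4: 16 -> fragment 4 completed (4 total).
Step 5: advance 3 -> fork_pos = 18 + 3 = 21. Reached multiple(s) of 4: 20 -> fragment 5 completed (5 total).
5 fragment(s) completed, covering template[0:20] (5 x 4 = 20). The next fragment, fragment 6, covers template[20:24], so it starts at position 20.

Answer: 20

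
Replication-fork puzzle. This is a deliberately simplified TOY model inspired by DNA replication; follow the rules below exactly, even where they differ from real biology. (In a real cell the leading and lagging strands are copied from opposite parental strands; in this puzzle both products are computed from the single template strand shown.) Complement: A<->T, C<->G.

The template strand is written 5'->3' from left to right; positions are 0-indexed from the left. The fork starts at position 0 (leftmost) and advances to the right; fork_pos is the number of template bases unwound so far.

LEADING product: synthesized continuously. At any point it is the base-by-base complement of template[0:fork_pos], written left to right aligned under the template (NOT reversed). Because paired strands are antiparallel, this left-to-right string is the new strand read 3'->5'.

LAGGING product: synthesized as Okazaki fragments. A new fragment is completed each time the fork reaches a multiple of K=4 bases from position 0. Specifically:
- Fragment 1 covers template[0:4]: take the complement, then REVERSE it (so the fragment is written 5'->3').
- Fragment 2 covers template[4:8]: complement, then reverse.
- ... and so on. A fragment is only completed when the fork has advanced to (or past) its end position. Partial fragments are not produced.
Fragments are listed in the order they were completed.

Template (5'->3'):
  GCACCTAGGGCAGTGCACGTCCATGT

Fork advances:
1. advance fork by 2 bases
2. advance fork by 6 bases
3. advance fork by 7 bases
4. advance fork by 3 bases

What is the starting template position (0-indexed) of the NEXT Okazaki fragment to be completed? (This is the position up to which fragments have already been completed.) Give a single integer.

Answer: 16

Derivation:
Step 1: advance 2 -> fork_pos = 0 + 2 = 2. Next multiple of 4 is 4 (not reached); still 0 fragment(s).
Step 2: advance 6 -> fork_pos = 2 + 6 = 8. Reached multiple(s) of 4: 4, 8 -> fragments 1-2 completed (2 total).
Step 3: advance 7 -> fork_pos = 8 + 7 = 15. Reached multiple(s) of 4: 12 -> fragment 3 completed (3 total).
Step 4: advance 3 -> fork_pos = 15 + 3 = 18. Reached multiple(s) of 4: 16 -> fragment 4 completed (4 total).
4 fragment(s) completed, covering template[0:16] (4 x 4 = 16). The next fragment, fragment 5, covers template[16:20], so it starts at position 16.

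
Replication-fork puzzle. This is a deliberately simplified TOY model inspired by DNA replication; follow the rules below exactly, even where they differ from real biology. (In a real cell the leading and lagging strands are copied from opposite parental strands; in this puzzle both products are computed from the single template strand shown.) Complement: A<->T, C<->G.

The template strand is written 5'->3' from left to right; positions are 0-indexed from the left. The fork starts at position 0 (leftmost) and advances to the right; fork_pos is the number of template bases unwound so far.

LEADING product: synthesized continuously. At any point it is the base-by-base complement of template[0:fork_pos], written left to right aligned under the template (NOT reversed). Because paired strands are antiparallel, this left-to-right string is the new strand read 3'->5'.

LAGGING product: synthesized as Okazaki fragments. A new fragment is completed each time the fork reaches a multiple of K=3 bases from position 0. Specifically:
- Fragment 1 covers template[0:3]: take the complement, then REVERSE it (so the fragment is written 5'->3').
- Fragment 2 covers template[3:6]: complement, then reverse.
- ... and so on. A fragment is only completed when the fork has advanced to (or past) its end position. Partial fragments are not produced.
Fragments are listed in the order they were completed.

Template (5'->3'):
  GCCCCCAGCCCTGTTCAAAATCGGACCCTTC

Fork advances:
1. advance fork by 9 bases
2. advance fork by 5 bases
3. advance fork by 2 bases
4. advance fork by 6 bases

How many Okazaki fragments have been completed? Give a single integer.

Answer: 7

Derivation:
Step 1: advance 9 -> fork_pos = 0 + 9 = 9. Reached multiple(s) of 3: 3, 6, 9 -> fragments 1-3 completed (3 total).
Step 2: advance 5 -> fork_pos = 9 + 5 = 14. Reached multiple(s) of 3: 12 -> fragment 4 completed (4 total).
Step 3: advance 2 -> fork_pos = 14 + 2 = 16. Reached multiple(s) of 3: 15 -> fragment 5 completed (5 total).
Step 4: advance 6 -> fork_pos = 16 + 6 = 22. Reached multiple(s) of 3: 18, 21 -> fragments 6-7 completed (7 total).
Check: final fork_pos = 22; the multiples of 3 that are <= 22 are 3..21 -> 22 // 3 = 7 completed fragment(s).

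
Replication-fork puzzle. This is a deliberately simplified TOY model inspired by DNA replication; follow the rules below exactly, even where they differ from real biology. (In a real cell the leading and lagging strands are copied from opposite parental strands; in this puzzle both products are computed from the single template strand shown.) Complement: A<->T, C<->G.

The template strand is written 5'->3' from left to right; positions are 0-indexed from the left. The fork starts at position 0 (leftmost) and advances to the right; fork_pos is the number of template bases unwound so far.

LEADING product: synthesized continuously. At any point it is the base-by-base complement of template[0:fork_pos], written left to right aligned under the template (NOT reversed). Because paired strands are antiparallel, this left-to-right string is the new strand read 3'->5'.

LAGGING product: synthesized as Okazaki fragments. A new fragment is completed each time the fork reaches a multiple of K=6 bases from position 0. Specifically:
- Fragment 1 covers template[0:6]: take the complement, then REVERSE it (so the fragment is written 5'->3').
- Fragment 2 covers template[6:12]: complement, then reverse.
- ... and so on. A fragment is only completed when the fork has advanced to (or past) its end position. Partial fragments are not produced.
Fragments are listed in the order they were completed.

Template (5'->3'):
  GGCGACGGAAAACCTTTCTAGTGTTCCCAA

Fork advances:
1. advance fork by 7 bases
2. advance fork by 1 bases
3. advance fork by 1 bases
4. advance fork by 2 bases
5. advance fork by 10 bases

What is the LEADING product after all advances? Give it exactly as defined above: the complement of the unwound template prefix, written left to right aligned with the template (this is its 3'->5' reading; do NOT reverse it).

Step 1: advance 7 -> fork_pos = 0 + 7 = 7.
Step 2: advance 1 -> fork_pos = 7 + 1 = 8.
Step 3: advance 1 -> fork_pos = 8 + 1 = 9.
Step 4: advance 2 -> fork_pos = 9 + 2 = 11.
Step 5: advance 10 -> fork_pos = 11 + 10 = 21.
Unwound prefix: template[0:21] = GGCGACGGAAAACCTTTCTAG
Complement it base by base (A<->T, C<->G), keeping left-to-right order:
  [0:5] GGCGA -> CCGCT
  [5:10] CGGAA -> GCCTT
  [10:15] AACCT -> TTGGA
  [15:20] TTCTA -> AAGAT
  [20:21] G -> C
Concatenate: CCGCTGCCTTTTGGAAAGATC (length 21; written aligned with the template, i.e. 3'->5').

Answer: CCGCTGCCTTTTGGAAAGATC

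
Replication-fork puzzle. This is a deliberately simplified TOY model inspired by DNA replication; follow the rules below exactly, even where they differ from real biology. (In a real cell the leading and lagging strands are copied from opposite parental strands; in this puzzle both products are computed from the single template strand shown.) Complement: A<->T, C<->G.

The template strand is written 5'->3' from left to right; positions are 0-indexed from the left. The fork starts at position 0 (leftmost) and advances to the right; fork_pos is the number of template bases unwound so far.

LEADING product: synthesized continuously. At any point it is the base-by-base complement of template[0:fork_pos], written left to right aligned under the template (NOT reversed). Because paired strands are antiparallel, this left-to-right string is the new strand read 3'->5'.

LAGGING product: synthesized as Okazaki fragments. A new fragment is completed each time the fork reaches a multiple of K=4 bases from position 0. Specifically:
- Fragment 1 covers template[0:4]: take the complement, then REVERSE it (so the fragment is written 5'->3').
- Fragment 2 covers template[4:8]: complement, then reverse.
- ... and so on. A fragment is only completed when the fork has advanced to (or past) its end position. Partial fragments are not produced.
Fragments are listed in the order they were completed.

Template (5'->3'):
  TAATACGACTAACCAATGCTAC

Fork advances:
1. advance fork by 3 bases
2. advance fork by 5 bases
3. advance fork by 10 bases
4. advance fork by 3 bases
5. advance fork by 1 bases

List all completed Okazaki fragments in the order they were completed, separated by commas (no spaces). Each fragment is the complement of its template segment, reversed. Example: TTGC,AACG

Step 1: advance 3 -> fork_pos = 0 + 3 = 3. Next multiple of 4 is 4 (not reached); still 0 fragment(s).
Step 2: advance 5 -> fork_pos = 3 + 5 = 8. Reached multiple(s) of 4: 4, 8 -> fragments 1-2 completed (2 total).
Step 3: advance 10 -> fork_pos = 8 + 10 = 18. Reached multiple(s) of 4: 12, 16 -> fragments 3-4 completed (4 total).
Step 4: advance 3 -> fork_pos = 18 + 3 = 21. Reached multiple(s) of 4: 20 -> fragment 5 completed (5 total).
Step 5: advance 1 -> fork_pos = 21 + 1 = 22. Next multiple of 4 is 24 (not reached); still 5 fragment(s).
Final fork_pos = 22, so 5 fragment(s) are complete. Build each: template segment -> complement -> reverse.
Fragment 1: template[0:4] = TAAT -> complement ATTA -> reversed ATTA
Fragment 2: template[4:8] = ACGA -> complement TGCT -> reversed TCGT
Fragment 3: template[8:12] = CTAA -> complement GATT -> reversed TTAG
Fragment 4: template[12:16] = CCAA -> complement GGTT -> reversed TTGG
Fragment 5: template[16:20] = TGCT -> complement ACGA -> reversed AGCA

Answer: ATTA,TCGT,TTAG,TTGG,AGCA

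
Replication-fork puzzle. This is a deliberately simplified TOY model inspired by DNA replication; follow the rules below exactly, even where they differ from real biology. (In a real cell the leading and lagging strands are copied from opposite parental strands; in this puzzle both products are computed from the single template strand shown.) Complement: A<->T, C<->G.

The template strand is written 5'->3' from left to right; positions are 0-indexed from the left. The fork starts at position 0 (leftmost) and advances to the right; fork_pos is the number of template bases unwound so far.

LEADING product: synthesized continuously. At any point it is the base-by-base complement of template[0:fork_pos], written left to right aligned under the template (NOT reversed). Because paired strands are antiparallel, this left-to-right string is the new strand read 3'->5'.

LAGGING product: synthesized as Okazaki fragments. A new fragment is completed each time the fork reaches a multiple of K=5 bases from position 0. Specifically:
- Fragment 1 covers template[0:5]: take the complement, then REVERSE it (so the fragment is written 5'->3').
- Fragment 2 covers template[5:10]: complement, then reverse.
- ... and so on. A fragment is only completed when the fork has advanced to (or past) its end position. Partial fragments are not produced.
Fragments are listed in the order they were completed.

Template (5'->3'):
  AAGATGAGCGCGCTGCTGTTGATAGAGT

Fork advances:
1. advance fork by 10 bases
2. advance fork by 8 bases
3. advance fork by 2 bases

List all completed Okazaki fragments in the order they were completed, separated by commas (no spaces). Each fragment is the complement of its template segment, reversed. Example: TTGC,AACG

Step 1: advance 10 -> fork_pos = 0 + 10 = 10. Reached multiple(s) of 5: 5, 10 -> fragments 1-2 completed (2 total).
Step 2: advance 8 -> fork_pos = 10 + 8 = 18. Reached multiple(s) of 5: 15 -> fragment 3 completed (3 total).
Step 3: advance 2 -> fork_pos = 18 + 2 = 20. Reached multiple(s) of 5: 20 -> fragment 4 completed (4 total).
Final fork_pos = 20, so 4 fragment(s) are complete. Build each: template segment -> complement -> reverse.
Fragment 1: template[0:5] = AAGAT -> complement TTCTA -> reversed ATCTT
Fragment 2: template[5:10] = GAGCG -> complement CTCGC -> reversed CGCTC
Fragment 3: template[10:15] = CGCTG -> complement GCGAC -> reversed CAGCG
Fragment 4: template[15:20] = CTGTT -> complement GACAA -> reversed AACAG

Answer: ATCTT,CGCTC,CAGCG,AACAG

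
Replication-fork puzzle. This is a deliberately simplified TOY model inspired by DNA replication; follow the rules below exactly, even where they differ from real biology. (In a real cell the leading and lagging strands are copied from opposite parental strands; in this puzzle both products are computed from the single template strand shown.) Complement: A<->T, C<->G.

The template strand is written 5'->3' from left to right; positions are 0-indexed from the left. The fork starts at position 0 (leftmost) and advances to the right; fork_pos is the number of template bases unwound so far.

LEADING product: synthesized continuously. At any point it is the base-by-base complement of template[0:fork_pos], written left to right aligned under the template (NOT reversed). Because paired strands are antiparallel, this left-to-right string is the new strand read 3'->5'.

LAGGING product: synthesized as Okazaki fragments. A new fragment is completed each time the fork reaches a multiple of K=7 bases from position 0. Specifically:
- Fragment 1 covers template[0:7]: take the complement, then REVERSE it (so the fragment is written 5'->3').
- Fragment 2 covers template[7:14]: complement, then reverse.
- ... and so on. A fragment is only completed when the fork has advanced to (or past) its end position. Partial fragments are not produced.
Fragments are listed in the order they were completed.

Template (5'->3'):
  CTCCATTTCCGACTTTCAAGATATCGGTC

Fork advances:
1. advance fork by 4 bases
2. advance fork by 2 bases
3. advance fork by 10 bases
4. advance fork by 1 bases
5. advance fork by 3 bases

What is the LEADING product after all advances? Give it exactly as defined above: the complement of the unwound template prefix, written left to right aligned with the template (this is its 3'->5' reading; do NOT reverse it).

Step 1: advance 4 -> fork_pos = 0 + 4 = 4.
Step 2: advance 2 -> fork_pos = 4 + 2 = 6.
Step 3: advance 10 -> fork_pos = 6 + 10 = 16.
Step 4: advance 1 -> fork_pos = 16 + 1 = 17.
Step 5: advance 3 -> fork_pos = 17 + 3 = 20.
Unwound prefix: template[0:20] = CTCCATTTCCGACTTTCAAG
Complement it base by base (A<->T, C<->G), keeping left-to-right order:
  [0:5] CTCCA -> GAGGT
  [5:10] TTTCC -> AAAGG
  [10:15] GACTT -> CTGAA
  [15:20] TCAAG -> AGTTC
Concatenate: GAGGTAAAGGCTGAAAGTTC (length 20; written aligned with the template, i.e. 3'->5').

Answer: GAGGTAAAGGCTGAAAGTTC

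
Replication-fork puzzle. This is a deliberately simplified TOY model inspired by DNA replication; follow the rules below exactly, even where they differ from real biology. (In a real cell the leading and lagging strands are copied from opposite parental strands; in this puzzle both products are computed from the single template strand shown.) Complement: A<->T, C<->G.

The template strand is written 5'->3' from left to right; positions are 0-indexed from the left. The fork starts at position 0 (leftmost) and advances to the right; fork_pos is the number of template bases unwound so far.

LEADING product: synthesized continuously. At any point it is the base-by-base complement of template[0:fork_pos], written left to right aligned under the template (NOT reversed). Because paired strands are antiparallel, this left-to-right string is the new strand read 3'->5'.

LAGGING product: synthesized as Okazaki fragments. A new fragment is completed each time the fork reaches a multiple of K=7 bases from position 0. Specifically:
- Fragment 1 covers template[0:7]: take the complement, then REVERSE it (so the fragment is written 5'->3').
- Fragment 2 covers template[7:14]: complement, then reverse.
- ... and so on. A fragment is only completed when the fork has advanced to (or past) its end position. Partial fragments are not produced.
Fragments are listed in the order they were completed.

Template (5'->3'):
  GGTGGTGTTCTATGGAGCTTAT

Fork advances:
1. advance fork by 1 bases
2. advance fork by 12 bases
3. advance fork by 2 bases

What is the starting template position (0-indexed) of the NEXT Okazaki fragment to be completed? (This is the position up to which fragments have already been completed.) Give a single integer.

Step 1: advance 1 -> fork_pos = 0 + 1 = 1. Next multiple of 7 is 7 (not reached); still 0 fragment(s).
Step 2: advance 12 -> fork_pos = 1 + 12 = 13. Reached multiple(s) of 7: 7 -> fragment 1 completed (1 total).
Step 3: advance 2 -> fork_pos = 13 + 2 = 15. Reached multiple(s) of 7: 14 -> fragment 2 completed (2 total).
2 fragment(s) completed, covering template[0:14] (2 x 7 = 14). The next fragment, fragment 3, covers template[14:21], so it starts at position 14.

Answer: 14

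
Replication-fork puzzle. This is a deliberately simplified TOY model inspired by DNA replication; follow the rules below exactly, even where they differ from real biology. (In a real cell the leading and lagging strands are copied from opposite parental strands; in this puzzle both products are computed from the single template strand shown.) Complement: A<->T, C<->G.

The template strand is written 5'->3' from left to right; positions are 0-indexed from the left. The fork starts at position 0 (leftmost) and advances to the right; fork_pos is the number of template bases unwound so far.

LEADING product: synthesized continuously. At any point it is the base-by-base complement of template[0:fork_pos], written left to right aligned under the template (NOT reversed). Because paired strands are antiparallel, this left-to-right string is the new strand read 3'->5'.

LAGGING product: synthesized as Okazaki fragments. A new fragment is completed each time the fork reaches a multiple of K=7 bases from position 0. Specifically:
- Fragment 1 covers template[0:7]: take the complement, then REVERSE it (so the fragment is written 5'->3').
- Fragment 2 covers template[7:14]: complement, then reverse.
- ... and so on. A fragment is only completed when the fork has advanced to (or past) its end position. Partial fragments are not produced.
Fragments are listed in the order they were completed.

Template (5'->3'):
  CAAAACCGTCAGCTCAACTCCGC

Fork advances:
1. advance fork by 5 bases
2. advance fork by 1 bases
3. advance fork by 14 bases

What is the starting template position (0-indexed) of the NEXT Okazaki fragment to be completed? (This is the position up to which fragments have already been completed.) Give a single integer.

Answer: 14

Derivation:
Step 1: advance 5 -> fork_pos = 0 + 5 = 5. Next multiple of 7 is 7 (not reached); still 0 fragment(s).
Step 2: advance 1 -> fork_pos = 5 + 1 = 6. Next multiple of 7 is 7 (not reached); still 0 fragment(s).
Step 3: advance 14 -> fork_pos = 6 + 14 = 20. Reached multiple(s) of 7: 7, 14 -> fragments 1-2 completed (2 total).
2 fragment(s) completed, covering template[0:14] (2 x 7 = 14). The next fragment, fragment 3, covers template[14:21], so it starts at position 14.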